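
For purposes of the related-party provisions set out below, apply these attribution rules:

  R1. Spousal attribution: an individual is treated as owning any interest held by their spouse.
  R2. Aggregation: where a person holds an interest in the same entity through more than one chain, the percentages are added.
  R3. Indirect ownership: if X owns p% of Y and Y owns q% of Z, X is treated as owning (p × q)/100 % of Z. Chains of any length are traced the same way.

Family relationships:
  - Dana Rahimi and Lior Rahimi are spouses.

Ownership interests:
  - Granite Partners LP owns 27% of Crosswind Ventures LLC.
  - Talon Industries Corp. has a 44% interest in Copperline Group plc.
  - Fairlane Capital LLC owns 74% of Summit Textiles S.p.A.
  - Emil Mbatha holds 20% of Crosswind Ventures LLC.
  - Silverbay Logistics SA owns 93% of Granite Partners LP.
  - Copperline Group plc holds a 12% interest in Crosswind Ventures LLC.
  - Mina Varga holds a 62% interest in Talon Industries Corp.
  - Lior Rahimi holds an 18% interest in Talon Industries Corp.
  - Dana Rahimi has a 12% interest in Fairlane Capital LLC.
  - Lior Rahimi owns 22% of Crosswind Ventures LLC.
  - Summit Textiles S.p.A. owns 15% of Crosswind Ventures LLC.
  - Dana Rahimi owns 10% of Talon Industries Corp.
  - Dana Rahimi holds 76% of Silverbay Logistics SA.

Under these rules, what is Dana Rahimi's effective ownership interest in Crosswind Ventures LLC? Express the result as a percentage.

By spousal attribution (R1), Dana Rahimi is treated as also owning Lior Rahimi's interest in Talon Industries Corp, giving 10% + 18% = 28%.
By spousal attribution (R1), Dana Rahimi is treated as owning Lior Rahimi's 22% interest in Crosswind Ventures LLC.
Chain via Talon Industries Corp. → Copperline Group plc (R3): 28% × 44% × 12% = 1.4784% of Crosswind Ventures LLC.
Chain via Fairlane Capital LLC → Summit Textiles S.p.A. (R3): 12% × 74% × 15% = 1.332% of Crosswind Ventures LLC.
Chain via Silverbay Logistics SA → Granite Partners LP (R3): 76% × 93% × 27% = 19.0836% of Crosswind Ventures LLC.
Direct interest in Crosswind Ventures LLC: 22%.
Aggregating (R2): 1.4784% + 1.332% + 19.0836% + 22% = 43.894%.

43.894%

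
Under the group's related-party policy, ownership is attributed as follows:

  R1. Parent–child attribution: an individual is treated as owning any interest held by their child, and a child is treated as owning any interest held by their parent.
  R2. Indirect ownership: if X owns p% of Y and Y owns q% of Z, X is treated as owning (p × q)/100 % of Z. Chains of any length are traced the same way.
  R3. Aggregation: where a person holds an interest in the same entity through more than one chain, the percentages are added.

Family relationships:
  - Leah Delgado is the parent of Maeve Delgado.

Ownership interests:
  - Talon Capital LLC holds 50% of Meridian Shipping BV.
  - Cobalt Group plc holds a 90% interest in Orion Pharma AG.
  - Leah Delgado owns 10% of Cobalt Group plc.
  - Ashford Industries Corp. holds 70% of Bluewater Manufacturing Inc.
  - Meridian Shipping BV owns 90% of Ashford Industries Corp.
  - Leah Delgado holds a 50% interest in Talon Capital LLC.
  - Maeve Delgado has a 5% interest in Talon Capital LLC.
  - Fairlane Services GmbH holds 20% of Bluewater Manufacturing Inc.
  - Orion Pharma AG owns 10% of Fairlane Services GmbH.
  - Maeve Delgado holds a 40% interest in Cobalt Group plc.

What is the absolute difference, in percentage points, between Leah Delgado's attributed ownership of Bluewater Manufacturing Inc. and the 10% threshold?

8.225

By parent–child attribution (R1), Leah Delgado is treated as also owning Maeve Delgado's interest in Talon Capital LLC, giving 50% + 5% = 55%.
By parent–child attribution (R1), Leah Delgado is treated as also owning Maeve Delgado's interest in Cobalt Group plc, giving 10% + 40% = 50%.
Chain via Talon Capital LLC → Meridian Shipping BV → Ashford Industries Corp. (R2): 55% × 50% × 90% × 70% = 17.325% of Bluewater Manufacturing Inc.
Chain via Cobalt Group plc → Orion Pharma AG → Fairlane Services GmbH (R2): 50% × 90% × 10% × 20% = 0.9% of Bluewater Manufacturing Inc.
Aggregating (R3): 17.325% + 0.9% = 18.225%.
18.225% exceeds the 10% threshold by 8.225 percentage points.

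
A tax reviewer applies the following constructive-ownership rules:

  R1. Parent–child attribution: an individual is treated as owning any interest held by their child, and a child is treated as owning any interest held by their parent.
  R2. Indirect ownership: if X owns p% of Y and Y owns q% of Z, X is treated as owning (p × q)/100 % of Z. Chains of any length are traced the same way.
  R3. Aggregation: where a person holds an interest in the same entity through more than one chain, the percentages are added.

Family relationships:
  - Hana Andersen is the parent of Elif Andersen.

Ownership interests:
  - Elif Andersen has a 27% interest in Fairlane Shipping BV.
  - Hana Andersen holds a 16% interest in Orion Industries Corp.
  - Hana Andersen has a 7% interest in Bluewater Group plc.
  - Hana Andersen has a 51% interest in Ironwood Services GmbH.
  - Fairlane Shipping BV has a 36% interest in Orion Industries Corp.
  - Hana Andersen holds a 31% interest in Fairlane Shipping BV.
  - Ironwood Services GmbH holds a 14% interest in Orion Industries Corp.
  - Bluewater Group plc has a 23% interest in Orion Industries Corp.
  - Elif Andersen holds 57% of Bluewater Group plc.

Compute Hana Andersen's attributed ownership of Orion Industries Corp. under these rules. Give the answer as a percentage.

By parent–child attribution (R1), Hana Andersen is treated as also owning Elif Andersen's interest in Fairlane Shipping BV, giving 31% + 27% = 58%.
By parent–child attribution (R1), Hana Andersen is treated as also owning Elif Andersen's interest in Bluewater Group plc, giving 7% + 57% = 64%.
Chain via Fairlane Shipping BV (R2): 58% × 36% = 20.88% of Orion Industries Corp.
Chain via Ironwood Services GmbH (R2): 51% × 14% = 7.14% of Orion Industries Corp.
Chain via Bluewater Group plc (R2): 64% × 23% = 14.72% of Orion Industries Corp.
Direct interest in Orion Industries Corp: 16%.
Aggregating (R3): 20.88% + 7.14% + 14.72% + 16% = 58.74%.

58.74%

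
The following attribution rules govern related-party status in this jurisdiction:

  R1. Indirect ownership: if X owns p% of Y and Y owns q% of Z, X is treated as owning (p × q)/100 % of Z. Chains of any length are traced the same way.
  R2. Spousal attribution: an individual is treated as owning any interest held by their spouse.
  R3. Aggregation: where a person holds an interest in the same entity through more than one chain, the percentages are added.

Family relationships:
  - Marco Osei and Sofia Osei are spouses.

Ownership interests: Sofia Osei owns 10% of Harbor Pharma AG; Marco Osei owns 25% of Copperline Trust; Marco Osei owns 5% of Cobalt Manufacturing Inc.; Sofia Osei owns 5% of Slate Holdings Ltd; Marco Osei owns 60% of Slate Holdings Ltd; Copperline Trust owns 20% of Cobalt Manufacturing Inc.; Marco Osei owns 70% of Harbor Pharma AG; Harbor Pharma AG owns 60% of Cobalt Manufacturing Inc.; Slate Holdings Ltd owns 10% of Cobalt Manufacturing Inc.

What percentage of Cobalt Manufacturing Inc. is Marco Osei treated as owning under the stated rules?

By spousal attribution (R2), Marco Osei is treated as also owning Sofia Osei's interest in Harbor Pharma AG, giving 70% + 10% = 80%.
By spousal attribution (R2), Marco Osei is treated as also owning Sofia Osei's interest in Slate Holdings Ltd, giving 60% + 5% = 65%.
Chain via Harbor Pharma AG (R1): 80% × 60% = 48% of Cobalt Manufacturing Inc.
Chain via Copperline Trust (R1): 25% × 20% = 5% of Cobalt Manufacturing Inc.
Chain via Slate Holdings Ltd (R1): 65% × 10% = 6.5% of Cobalt Manufacturing Inc.
Direct interest in Cobalt Manufacturing Inc: 5%.
Aggregating (R3): 48% + 5% + 6.5% + 5% = 64.5%.

64.5%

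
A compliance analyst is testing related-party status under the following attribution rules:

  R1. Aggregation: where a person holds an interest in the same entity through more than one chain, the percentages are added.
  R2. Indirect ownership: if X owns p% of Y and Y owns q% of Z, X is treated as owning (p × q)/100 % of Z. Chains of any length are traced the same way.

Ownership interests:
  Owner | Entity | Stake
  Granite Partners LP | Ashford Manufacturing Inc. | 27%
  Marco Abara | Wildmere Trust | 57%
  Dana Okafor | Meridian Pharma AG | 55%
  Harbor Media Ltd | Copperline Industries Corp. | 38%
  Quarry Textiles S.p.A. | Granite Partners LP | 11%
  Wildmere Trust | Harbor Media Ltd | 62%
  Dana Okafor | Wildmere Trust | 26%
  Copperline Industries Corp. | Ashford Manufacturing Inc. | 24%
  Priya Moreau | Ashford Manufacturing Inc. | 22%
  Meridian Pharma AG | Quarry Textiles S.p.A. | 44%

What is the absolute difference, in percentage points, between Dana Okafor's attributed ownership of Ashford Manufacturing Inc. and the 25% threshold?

Chain via Wildmere Trust → Harbor Media Ltd → Copperline Industries Corp. (R2): 26% × 62% × 38% × 24% = 1.470144% of Ashford Manufacturing Inc.
Chain via Meridian Pharma AG → Quarry Textiles S.p.A. → Granite Partners LP (R2): 55% × 44% × 11% × 27% = 0.71874% of Ashford Manufacturing Inc.
Aggregating (R1): 1.470144% + 0.71874% = 2.188884%.
2.188884% falls short of the 25% threshold by 22.811116 percentage points.

22.811116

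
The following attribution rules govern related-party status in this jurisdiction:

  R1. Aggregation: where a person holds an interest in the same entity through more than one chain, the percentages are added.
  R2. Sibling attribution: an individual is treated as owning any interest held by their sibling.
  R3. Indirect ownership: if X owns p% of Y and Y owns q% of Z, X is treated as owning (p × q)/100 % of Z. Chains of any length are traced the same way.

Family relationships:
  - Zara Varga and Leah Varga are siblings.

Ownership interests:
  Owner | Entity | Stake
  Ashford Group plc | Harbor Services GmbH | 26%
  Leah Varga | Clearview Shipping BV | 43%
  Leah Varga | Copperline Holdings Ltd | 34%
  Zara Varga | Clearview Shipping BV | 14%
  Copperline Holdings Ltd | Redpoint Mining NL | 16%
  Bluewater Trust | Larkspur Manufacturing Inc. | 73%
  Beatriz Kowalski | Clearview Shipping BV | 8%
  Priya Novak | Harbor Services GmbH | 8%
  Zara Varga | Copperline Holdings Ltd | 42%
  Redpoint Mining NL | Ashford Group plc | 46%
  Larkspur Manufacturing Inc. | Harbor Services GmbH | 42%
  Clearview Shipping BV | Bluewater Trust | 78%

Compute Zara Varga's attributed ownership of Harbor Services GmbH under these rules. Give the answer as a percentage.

By sibling attribution (R2), Zara Varga is treated as also owning Leah Varga's interest in Clearview Shipping BV, giving 14% + 43% = 57%.
By sibling attribution (R2), Zara Varga is treated as also owning Leah Varga's interest in Copperline Holdings Ltd, giving 42% + 34% = 76%.
Chain via Clearview Shipping BV → Bluewater Trust → Larkspur Manufacturing Inc. (R3): 57% × 78% × 73% × 42% = 13.631436% of Harbor Services GmbH.
Chain via Copperline Holdings Ltd → Redpoint Mining NL → Ashford Group plc (R3): 76% × 16% × 46% × 26% = 1.454336% of Harbor Services GmbH.
Aggregating (R1): 13.631436% + 1.454336% = 15.085772%.

15.085772%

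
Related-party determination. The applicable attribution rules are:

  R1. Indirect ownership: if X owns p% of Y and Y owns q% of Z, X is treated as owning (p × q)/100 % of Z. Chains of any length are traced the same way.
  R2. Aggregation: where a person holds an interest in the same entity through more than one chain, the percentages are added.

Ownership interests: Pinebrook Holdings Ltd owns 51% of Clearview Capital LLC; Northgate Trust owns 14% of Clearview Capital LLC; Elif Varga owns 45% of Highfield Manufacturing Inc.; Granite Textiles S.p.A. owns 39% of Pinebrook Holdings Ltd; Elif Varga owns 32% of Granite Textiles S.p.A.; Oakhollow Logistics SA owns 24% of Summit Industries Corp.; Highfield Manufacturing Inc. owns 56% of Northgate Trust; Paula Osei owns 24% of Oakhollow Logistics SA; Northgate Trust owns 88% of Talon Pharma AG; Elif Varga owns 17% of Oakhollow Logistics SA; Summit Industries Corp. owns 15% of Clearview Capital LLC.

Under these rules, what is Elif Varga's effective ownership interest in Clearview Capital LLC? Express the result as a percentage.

Chain via Highfield Manufacturing Inc. → Northgate Trust (R1): 45% × 56% × 14% = 3.528% of Clearview Capital LLC.
Chain via Granite Textiles S.p.A. → Pinebrook Holdings Ltd (R1): 32% × 39% × 51% = 6.3648% of Clearview Capital LLC.
Chain via Oakhollow Logistics SA → Summit Industries Corp. (R1): 17% × 24% × 15% = 0.612% of Clearview Capital LLC.
Aggregating (R2): 3.528% + 6.3648% + 0.612% = 10.5048%.

10.5048%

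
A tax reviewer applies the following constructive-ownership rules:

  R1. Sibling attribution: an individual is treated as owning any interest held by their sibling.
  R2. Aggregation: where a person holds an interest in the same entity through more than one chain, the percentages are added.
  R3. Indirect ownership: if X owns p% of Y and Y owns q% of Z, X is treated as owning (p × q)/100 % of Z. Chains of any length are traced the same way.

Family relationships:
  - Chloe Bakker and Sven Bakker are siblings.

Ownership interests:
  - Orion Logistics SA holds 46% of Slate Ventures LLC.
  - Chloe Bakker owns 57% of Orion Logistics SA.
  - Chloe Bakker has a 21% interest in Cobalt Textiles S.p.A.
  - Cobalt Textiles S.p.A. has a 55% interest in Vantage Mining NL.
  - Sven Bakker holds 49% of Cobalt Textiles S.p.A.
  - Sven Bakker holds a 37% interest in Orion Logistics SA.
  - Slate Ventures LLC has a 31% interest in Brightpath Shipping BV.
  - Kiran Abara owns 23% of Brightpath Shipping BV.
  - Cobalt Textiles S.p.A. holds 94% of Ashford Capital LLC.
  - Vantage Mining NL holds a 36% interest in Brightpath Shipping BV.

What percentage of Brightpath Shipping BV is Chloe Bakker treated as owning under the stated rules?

27.2644%

By sibling attribution (R1), Chloe Bakker is treated as also owning Sven Bakker's interest in Orion Logistics SA, giving 57% + 37% = 94%.
By sibling attribution (R1), Chloe Bakker is treated as also owning Sven Bakker's interest in Cobalt Textiles S.p.A, giving 21% + 49% = 70%.
Chain via Orion Logistics SA → Slate Ventures LLC (R3): 94% × 46% × 31% = 13.4044% of Brightpath Shipping BV.
Chain via Cobalt Textiles S.p.A. → Vantage Mining NL (R3): 70% × 55% × 36% = 13.86% of Brightpath Shipping BV.
Aggregating (R2): 13.4044% + 13.86% = 27.2644%.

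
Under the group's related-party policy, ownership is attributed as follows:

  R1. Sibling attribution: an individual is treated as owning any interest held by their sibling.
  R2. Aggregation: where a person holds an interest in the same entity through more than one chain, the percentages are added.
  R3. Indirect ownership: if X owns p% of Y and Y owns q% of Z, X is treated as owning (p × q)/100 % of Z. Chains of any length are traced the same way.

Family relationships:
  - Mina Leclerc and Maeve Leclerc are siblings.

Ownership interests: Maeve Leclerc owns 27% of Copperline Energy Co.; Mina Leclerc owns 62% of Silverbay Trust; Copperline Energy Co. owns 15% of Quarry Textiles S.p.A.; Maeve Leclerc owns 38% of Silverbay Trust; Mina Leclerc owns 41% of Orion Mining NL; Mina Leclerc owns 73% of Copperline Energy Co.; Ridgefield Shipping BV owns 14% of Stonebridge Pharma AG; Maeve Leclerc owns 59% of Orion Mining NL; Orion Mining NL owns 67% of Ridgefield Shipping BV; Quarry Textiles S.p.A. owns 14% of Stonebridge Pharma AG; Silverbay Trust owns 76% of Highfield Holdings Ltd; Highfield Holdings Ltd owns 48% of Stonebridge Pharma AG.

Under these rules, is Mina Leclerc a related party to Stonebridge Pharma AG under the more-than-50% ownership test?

No

By sibling attribution (R1), Mina Leclerc is treated as also owning Maeve Leclerc's interest in Silverbay Trust, giving 62% + 38% = 100%.
By sibling attribution (R1), Mina Leclerc is treated as also owning Maeve Leclerc's interest in Orion Mining NL, giving 41% + 59% = 100%.
By sibling attribution (R1), Mina Leclerc is treated as also owning Maeve Leclerc's interest in Copperline Energy Co, giving 73% + 27% = 100%.
Chain via Silverbay Trust → Highfield Holdings Ltd (R3): 100% × 76% × 48% = 36.48% of Stonebridge Pharma AG.
Chain via Orion Mining NL → Ridgefield Shipping BV (R3): 100% × 67% × 14% = 9.38% of Stonebridge Pharma AG.
Chain via Copperline Energy Co. → Quarry Textiles S.p.A. (R3): 100% × 15% × 14% = 2.1% of Stonebridge Pharma AG.
Aggregating (R2): 36.48% + 9.38% + 2.1% = 47.96%.
47.96% does not exceed the 50% threshold, so Mina is not a related party to Stonebridge Pharma AG.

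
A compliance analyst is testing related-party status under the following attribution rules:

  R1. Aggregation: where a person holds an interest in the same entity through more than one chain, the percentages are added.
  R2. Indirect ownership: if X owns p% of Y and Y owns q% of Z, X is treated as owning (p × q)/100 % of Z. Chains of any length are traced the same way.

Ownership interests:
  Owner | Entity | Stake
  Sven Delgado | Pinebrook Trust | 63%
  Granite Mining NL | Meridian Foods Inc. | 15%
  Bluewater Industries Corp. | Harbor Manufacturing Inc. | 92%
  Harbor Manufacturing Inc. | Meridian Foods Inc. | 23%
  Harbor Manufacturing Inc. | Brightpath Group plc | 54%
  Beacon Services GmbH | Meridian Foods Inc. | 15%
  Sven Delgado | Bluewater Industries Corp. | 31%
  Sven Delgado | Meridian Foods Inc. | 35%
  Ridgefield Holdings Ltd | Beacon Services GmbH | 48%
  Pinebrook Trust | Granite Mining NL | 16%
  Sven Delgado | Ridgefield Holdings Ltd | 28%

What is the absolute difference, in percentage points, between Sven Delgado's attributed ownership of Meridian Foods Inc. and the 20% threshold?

Chain via Ridgefield Holdings Ltd → Beacon Services GmbH (R2): 28% × 48% × 15% = 2.016% of Meridian Foods Inc.
Chain via Pinebrook Trust → Granite Mining NL (R2): 63% × 16% × 15% = 1.512% of Meridian Foods Inc.
Chain via Bluewater Industries Corp. → Harbor Manufacturing Inc. (R2): 31% × 92% × 23% = 6.5596% of Meridian Foods Inc.
Direct interest in Meridian Foods Inc: 35%.
Aggregating (R1): 2.016% + 1.512% + 6.5596% + 35% = 45.0876%.
45.0876% exceeds the 20% threshold by 25.0876 percentage points.

25.0876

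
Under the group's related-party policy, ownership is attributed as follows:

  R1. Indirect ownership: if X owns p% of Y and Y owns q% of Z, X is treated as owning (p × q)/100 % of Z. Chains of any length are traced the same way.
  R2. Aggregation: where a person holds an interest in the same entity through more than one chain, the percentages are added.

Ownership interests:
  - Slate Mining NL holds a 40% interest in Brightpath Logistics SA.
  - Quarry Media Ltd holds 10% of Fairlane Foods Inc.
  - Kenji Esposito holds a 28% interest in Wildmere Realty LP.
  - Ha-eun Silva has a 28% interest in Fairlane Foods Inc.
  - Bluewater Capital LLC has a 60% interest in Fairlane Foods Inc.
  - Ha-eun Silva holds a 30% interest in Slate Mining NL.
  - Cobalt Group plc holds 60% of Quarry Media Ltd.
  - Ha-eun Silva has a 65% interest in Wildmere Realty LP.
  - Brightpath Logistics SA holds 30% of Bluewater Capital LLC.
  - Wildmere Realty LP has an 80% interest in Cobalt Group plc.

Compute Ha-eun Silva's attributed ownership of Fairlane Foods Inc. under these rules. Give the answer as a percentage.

Chain via Wildmere Realty LP → Cobalt Group plc → Quarry Media Ltd (R1): 65% × 80% × 60% × 10% = 3.12% of Fairlane Foods Inc.
Chain via Slate Mining NL → Brightpath Logistics SA → Bluewater Capital LLC (R1): 30% × 40% × 30% × 60% = 2.16% of Fairlane Foods Inc.
Direct interest in Fairlane Foods Inc: 28%.
Aggregating (R2): 3.12% + 2.16% + 28% = 33.28%.

33.28%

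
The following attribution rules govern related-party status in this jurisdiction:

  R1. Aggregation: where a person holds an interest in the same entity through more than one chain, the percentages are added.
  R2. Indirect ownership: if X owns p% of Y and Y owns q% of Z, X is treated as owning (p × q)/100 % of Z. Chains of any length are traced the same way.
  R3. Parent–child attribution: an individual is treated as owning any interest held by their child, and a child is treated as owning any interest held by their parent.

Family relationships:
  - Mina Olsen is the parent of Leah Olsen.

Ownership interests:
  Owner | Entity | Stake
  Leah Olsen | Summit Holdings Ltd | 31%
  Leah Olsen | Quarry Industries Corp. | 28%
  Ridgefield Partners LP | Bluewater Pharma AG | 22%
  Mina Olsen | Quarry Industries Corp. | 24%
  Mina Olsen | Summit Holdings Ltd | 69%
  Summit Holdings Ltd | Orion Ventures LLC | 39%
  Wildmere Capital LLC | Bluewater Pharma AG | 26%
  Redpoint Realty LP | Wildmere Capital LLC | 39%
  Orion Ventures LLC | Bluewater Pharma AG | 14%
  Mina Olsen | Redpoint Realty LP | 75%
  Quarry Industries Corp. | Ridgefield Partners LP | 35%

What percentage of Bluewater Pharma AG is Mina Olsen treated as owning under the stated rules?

17.069%

By parent–child attribution (R3), Mina Olsen is treated as also owning Leah Olsen's interest in Summit Holdings Ltd, giving 69% + 31% = 100%.
By parent–child attribution (R3), Mina Olsen is treated as also owning Leah Olsen's interest in Quarry Industries Corp, giving 24% + 28% = 52%.
Chain via Redpoint Realty LP → Wildmere Capital LLC (R2): 75% × 39% × 26% = 7.605% of Bluewater Pharma AG.
Chain via Summit Holdings Ltd → Orion Ventures LLC (R2): 100% × 39% × 14% = 5.46% of Bluewater Pharma AG.
Chain via Quarry Industries Corp. → Ridgefield Partners LP (R2): 52% × 35% × 22% = 4.004% of Bluewater Pharma AG.
Aggregating (R1): 7.605% + 5.46% + 4.004% = 17.069%.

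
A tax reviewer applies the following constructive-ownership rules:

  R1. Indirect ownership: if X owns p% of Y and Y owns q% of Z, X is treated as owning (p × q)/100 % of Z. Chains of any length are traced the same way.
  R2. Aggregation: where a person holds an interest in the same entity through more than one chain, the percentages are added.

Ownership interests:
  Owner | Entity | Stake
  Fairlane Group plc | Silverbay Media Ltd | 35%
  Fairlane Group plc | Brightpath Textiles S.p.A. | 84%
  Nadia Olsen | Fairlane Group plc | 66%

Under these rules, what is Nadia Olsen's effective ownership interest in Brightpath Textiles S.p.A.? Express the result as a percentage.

55.44%

Chain via Fairlane Group plc (R1): 66% × 84% = 55.44% of Brightpath Textiles S.p.A.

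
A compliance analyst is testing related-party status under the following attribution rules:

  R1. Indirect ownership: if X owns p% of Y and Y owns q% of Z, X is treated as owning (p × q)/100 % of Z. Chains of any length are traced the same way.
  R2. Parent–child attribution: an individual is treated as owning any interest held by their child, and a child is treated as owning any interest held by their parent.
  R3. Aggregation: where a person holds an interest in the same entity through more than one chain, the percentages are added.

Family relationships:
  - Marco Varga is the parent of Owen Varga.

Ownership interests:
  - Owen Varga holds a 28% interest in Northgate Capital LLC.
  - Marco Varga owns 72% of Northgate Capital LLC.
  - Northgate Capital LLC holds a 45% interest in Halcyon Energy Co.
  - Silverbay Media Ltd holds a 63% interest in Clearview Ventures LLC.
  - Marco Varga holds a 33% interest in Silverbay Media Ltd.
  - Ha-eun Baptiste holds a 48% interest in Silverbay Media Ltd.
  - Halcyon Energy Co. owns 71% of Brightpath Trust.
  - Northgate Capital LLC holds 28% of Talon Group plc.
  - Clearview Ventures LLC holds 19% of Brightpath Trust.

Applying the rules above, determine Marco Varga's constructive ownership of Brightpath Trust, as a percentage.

35.9001%

By parent–child attribution (R2), Marco Varga is treated as also owning Owen Varga's interest in Northgate Capital LLC, giving 72% + 28% = 100%.
Chain via Silverbay Media Ltd → Clearview Ventures LLC (R1): 33% × 63% × 19% = 3.9501% of Brightpath Trust.
Chain via Northgate Capital LLC → Halcyon Energy Co. (R1): 100% × 45% × 71% = 31.95% of Brightpath Trust.
Aggregating (R3): 3.9501% + 31.95% = 35.9001%.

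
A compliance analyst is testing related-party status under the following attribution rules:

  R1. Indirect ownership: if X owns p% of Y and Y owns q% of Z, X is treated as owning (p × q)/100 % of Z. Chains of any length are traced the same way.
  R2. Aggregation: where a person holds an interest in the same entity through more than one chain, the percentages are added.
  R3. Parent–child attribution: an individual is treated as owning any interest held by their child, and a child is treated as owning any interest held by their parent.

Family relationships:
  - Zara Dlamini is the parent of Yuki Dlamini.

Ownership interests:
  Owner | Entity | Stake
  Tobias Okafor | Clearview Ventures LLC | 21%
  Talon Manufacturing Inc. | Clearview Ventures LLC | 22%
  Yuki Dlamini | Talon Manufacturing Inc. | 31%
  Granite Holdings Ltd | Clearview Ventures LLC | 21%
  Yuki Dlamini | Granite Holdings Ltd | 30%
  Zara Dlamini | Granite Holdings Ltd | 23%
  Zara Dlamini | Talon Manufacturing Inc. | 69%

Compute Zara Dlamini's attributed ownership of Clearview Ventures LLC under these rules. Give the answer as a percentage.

By parent–child attribution (R3), Zara Dlamini is treated as also owning Yuki Dlamini's interest in Granite Holdings Ltd, giving 23% + 30% = 53%.
By parent–child attribution (R3), Zara Dlamini is treated as also owning Yuki Dlamini's interest in Talon Manufacturing Inc, giving 69% + 31% = 100%.
Chain via Granite Holdings Ltd (R1): 53% × 21% = 11.13% of Clearview Ventures LLC.
Chain via Talon Manufacturing Inc. (R1): 100% × 22% = 22% of Clearview Ventures LLC.
Aggregating (R2): 11.13% + 22% = 33.13%.

33.13%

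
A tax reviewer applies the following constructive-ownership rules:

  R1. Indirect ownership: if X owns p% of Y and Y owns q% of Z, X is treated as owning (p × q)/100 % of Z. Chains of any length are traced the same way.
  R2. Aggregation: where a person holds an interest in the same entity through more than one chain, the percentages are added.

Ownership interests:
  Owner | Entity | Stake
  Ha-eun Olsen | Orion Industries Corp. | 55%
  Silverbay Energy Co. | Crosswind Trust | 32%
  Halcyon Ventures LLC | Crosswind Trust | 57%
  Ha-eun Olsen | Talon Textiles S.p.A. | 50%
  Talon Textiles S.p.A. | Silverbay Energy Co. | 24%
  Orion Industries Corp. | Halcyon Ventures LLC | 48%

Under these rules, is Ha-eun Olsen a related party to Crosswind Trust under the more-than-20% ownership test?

Chain via Talon Textiles S.p.A. → Silverbay Energy Co. (R1): 50% × 24% × 32% = 3.84% of Crosswind Trust.
Chain via Orion Industries Corp. → Halcyon Ventures LLC (R1): 55% × 48% × 57% = 15.048% of Crosswind Trust.
Aggregating (R2): 3.84% + 15.048% = 18.888%.
18.888% does not exceed the 20% threshold, so Ha-eun is not a related party to Crosswind Trust.

No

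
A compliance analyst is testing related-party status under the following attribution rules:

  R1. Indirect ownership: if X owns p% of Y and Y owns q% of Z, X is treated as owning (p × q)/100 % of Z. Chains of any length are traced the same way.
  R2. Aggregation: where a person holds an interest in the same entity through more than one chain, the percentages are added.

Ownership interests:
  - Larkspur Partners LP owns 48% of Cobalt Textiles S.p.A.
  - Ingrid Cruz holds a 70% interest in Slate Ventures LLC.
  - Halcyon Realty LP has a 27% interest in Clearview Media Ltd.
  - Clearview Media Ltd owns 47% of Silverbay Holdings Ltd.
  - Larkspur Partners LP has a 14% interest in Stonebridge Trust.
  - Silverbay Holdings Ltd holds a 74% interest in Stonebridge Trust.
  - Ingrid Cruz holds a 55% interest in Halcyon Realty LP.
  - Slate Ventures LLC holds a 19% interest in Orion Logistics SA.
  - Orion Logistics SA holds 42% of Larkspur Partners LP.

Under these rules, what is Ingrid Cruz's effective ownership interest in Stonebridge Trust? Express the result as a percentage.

5.94687%

Chain via Halcyon Realty LP → Clearview Media Ltd → Silverbay Holdings Ltd (R1): 55% × 27% × 47% × 74% = 5.16483% of Stonebridge Trust.
Chain via Slate Ventures LLC → Orion Logistics SA → Larkspur Partners LP (R1): 70% × 19% × 42% × 14% = 0.78204% of Stonebridge Trust.
Aggregating (R2): 5.16483% + 0.78204% = 5.94687%.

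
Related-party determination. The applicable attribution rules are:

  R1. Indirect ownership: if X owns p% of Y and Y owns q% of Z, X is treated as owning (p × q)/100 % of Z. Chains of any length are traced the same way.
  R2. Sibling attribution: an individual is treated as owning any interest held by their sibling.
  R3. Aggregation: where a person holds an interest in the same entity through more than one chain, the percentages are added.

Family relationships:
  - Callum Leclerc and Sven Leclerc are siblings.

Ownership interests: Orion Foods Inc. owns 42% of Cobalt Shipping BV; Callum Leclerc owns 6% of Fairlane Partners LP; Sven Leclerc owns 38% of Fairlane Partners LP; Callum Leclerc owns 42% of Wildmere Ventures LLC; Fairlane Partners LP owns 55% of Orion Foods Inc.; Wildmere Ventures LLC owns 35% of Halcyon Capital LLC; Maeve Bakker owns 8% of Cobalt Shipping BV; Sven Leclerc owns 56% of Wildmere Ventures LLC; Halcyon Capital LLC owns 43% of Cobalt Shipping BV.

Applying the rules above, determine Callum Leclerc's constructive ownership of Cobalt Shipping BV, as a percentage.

By sibling attribution (R2), Callum Leclerc is treated as also owning Sven Leclerc's interest in Fairlane Partners LP, giving 6% + 38% = 44%.
By sibling attribution (R2), Callum Leclerc is treated as also owning Sven Leclerc's interest in Wildmere Ventures LLC, giving 42% + 56% = 98%.
Chain via Fairlane Partners LP → Orion Foods Inc. (R1): 44% × 55% × 42% = 10.164% of Cobalt Shipping BV.
Chain via Wildmere Ventures LLC → Halcyon Capital LLC (R1): 98% × 35% × 43% = 14.749% of Cobalt Shipping BV.
Aggregating (R3): 10.164% + 14.749% = 24.913%.

24.913%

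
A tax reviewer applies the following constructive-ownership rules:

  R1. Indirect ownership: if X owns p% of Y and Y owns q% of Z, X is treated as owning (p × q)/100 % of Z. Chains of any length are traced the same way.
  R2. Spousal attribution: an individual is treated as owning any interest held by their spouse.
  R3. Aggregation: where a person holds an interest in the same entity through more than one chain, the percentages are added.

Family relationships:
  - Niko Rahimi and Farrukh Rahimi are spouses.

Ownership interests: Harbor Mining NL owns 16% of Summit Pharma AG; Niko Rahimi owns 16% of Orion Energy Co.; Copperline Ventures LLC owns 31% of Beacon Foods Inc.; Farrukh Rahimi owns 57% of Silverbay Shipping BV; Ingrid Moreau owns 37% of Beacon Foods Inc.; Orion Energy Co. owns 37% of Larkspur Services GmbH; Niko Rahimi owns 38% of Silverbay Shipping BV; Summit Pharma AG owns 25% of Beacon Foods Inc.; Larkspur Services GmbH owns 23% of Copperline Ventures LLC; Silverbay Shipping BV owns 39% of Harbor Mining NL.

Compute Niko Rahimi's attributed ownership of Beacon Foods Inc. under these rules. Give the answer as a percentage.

By spousal attribution (R2), Niko Rahimi is treated as also owning Farrukh Rahimi's interest in Silverbay Shipping BV, giving 38% + 57% = 95%.
Chain via Orion Energy Co. → Larkspur Services GmbH → Copperline Ventures LLC (R1): 16% × 37% × 23% × 31% = 0.422096% of Beacon Foods Inc.
Chain via Silverbay Shipping BV → Harbor Mining NL → Summit Pharma AG (R1): 95% × 39% × 16% × 25% = 1.482% of Beacon Foods Inc.
Aggregating (R3): 0.422096% + 1.482% = 1.904096%.

1.904096%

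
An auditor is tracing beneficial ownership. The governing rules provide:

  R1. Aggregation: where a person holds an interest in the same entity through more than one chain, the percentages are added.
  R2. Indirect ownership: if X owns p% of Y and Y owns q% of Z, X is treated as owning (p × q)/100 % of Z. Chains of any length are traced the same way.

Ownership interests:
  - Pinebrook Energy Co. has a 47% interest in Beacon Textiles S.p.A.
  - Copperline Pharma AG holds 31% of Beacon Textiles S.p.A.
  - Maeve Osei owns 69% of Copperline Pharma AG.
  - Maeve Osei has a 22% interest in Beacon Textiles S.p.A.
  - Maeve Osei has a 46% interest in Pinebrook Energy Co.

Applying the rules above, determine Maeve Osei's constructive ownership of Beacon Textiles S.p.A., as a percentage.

65.01%

Chain via Copperline Pharma AG (R2): 69% × 31% = 21.39% of Beacon Textiles S.p.A.
Chain via Pinebrook Energy Co. (R2): 46% × 47% = 21.62% of Beacon Textiles S.p.A.
Direct interest in Beacon Textiles S.p.A: 22%.
Aggregating (R1): 21.39% + 21.62% + 22% = 65.01%.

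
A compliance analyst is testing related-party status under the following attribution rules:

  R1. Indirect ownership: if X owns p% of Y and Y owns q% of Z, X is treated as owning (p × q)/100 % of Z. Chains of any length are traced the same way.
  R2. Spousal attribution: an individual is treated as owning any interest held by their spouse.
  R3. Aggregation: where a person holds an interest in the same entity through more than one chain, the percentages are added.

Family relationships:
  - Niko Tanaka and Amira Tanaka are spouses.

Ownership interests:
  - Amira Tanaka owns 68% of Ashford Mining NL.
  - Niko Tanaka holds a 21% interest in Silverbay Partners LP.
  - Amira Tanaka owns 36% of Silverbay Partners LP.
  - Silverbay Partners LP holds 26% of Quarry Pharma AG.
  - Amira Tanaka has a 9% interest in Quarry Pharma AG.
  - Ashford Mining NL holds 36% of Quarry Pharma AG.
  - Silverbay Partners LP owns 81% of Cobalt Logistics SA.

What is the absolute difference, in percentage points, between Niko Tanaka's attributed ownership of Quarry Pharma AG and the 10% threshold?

By spousal attribution (R2), Niko Tanaka is treated as also owning Amira Tanaka's interest in Silverbay Partners LP, giving 21% + 36% = 57%.
By spousal attribution (R2), Niko Tanaka is treated as owning Amira Tanaka's 68% interest in Ashford Mining NL.
By spousal attribution (R2), Niko Tanaka is treated as owning Amira Tanaka's 9% interest in Quarry Pharma AG.
Chain via Silverbay Partners LP (R1): 57% × 26% = 14.82% of Quarry Pharma AG.
Chain via Ashford Mining NL (R1): 68% × 36% = 24.48% of Quarry Pharma AG.
Direct interest in Quarry Pharma AG: 9%.
Aggregating (R3): 14.82% + 24.48% + 9% = 48.3%.
48.3% exceeds the 10% threshold by 38.3 percentage points.

38.3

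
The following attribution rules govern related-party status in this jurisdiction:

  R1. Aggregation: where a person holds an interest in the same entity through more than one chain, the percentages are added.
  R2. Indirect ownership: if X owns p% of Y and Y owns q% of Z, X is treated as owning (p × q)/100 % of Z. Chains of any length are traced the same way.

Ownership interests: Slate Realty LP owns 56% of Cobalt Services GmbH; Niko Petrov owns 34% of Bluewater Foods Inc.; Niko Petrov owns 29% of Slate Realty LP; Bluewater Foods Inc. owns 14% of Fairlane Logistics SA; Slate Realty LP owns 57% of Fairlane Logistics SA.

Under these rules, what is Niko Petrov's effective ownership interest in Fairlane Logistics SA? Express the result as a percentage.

21.29%

Chain via Bluewater Foods Inc. (R2): 34% × 14% = 4.76% of Fairlane Logistics SA.
Chain via Slate Realty LP (R2): 29% × 57% = 16.53% of Fairlane Logistics SA.
Aggregating (R1): 4.76% + 16.53% = 21.29%.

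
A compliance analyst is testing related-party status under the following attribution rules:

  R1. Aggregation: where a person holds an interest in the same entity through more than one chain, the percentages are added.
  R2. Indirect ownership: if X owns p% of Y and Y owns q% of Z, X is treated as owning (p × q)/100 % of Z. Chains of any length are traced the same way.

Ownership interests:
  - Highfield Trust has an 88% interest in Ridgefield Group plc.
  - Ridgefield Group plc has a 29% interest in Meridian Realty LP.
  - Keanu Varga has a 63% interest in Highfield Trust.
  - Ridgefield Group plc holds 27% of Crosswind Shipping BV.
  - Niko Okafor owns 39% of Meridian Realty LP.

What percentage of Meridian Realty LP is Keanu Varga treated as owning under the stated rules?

Chain via Highfield Trust → Ridgefield Group plc (R2): 63% × 88% × 29% = 16.0776% of Meridian Realty LP.

16.0776%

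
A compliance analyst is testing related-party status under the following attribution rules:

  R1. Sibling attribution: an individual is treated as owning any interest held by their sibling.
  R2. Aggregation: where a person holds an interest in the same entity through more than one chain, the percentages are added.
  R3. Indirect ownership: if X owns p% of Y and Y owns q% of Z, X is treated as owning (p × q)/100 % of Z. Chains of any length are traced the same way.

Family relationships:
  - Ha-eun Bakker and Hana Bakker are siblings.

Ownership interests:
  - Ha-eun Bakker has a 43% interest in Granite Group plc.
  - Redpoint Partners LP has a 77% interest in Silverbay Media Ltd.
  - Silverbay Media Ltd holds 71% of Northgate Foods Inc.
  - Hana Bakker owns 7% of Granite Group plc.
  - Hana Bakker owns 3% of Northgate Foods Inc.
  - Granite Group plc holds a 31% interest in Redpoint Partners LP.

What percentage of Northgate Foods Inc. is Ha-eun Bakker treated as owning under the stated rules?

11.47385%

By sibling attribution (R1), Ha-eun Bakker is treated as also owning Hana Bakker's interest in Granite Group plc, giving 43% + 7% = 50%.
By sibling attribution (R1), Ha-eun Bakker is treated as owning Hana Bakker's 3% interest in Northgate Foods Inc.
Chain via Granite Group plc → Redpoint Partners LP → Silverbay Media Ltd (R3): 50% × 31% × 77% × 71% = 8.47385% of Northgate Foods Inc.
Direct interest in Northgate Foods Inc: 3%.
Aggregating (R2): 8.47385% + 3% = 11.47385%.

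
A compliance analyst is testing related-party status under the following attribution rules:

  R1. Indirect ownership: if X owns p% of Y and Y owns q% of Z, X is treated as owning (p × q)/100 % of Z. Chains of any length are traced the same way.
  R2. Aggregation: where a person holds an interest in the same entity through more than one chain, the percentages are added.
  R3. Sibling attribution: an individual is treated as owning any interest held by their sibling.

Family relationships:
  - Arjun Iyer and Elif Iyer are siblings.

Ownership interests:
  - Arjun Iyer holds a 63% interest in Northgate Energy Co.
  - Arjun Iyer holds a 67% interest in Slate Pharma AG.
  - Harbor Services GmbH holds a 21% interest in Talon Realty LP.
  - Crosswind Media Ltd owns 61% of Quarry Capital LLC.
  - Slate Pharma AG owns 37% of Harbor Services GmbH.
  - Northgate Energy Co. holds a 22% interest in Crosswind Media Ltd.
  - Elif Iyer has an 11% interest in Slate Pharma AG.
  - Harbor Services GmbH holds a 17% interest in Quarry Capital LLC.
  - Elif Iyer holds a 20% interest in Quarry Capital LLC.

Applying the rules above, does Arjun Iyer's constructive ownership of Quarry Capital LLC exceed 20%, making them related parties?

Yes

By sibling attribution (R3), Arjun Iyer is treated as also owning Elif Iyer's interest in Slate Pharma AG, giving 67% + 11% = 78%.
By sibling attribution (R3), Arjun Iyer is treated as owning Elif Iyer's 20% interest in Quarry Capital LLC.
Chain via Northgate Energy Co. → Crosswind Media Ltd (R1): 63% × 22% × 61% = 8.4546% of Quarry Capital LLC.
Chain via Slate Pharma AG → Harbor Services GmbH (R1): 78% × 37% × 17% = 4.9062% of Quarry Capital LLC.
Direct interest in Quarry Capital LLC: 20%.
Aggregating (R2): 8.4546% + 4.9062% + 20% = 33.3608%.
33.3608% exceeds the 20% threshold, so Arjun is a related party to Quarry Capital LLC.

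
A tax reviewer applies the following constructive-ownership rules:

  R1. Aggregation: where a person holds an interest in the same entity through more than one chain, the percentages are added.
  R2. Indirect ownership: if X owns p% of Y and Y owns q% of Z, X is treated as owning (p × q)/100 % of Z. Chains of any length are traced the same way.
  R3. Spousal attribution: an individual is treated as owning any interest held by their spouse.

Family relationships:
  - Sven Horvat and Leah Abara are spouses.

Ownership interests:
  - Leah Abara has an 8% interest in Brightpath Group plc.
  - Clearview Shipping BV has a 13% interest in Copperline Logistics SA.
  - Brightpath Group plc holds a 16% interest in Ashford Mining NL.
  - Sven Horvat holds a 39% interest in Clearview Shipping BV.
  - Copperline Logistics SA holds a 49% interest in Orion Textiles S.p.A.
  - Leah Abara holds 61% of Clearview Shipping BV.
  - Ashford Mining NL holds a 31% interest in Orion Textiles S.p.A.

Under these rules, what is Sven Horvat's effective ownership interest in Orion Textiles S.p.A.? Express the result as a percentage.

6.7668%

By spousal attribution (R3), Sven Horvat is treated as also owning Leah Abara's interest in Clearview Shipping BV, giving 39% + 61% = 100%.
By spousal attribution (R3), Sven Horvat is treated as owning Leah Abara's 8% interest in Brightpath Group plc.
Chain via Clearview Shipping BV → Copperline Logistics SA (R2): 100% × 13% × 49% = 6.37% of Orion Textiles S.p.A.
Chain via Brightpath Group plc → Ashford Mining NL (R2): 8% × 16% × 31% = 0.3968% of Orion Textiles S.p.A.
Aggregating (R1): 6.37% + 0.3968% = 6.7668%.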